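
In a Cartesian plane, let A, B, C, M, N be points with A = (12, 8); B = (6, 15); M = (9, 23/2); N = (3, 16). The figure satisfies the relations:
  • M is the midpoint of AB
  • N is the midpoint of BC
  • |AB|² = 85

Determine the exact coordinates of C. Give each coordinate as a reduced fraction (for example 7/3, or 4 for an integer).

1. C_x = 0  [C = 2·N−B = 2·(3, 16)−(6, 15)]
2. C_y = 17  [C = 2·N−B = 2·(3, 16)−(6, 15)]
   so C = (0, 17)

C = (0, 17)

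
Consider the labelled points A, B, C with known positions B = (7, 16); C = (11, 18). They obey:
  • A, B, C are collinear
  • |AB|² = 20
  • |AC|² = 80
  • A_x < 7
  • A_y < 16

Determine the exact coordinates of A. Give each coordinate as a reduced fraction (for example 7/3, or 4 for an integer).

A = (3, 14)

1. A_x = 3  [[A, B, C are collinear ⇒ -2x+4y-50=0] ∩ [|A−(7, 16)|²=20]]
2. A_y = 14  [[A, B, C are collinear ⇒ -2x+4y-50=0] ∩ [|A−(7, 16)|²=20]]
   so A = (3, 14)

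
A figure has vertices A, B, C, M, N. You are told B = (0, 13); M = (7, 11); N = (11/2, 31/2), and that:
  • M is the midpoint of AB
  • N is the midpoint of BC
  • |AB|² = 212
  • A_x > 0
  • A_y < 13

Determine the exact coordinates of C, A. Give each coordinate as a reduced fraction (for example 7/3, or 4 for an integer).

1. A_x = 14  [A = 2·M−B = 2·(7, 11)−(0, 13)]
2. A_y = 9  [A = 2·M−B = 2·(7, 11)−(0, 13)]
   so A = (14, 9)
3. C_x = 11  [C = 2·N−B = 2·(11/2, 31/2)−(0, 13)]
4. C_y = 18  [C = 2·N−B = 2·(11/2, 31/2)−(0, 13)]
   so C = (11, 18)

C = (11, 18)
A = (14, 9)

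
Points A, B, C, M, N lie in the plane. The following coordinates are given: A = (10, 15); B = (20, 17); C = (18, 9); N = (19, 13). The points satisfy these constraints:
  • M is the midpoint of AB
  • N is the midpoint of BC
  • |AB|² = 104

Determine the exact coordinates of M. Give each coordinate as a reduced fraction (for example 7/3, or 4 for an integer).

1. M_x = 15  [2·M = A+B = (10, 15)+(20, 17)]
2. M_y = 16  [2·M = A+B = (10, 15)+(20, 17)]
   so M = (15, 16)

M = (15, 16)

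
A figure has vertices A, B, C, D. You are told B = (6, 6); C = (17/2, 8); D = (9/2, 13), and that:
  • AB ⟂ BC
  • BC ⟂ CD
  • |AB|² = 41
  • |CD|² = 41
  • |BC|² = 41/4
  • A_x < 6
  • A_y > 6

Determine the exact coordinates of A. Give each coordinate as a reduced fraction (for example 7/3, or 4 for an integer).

A = (2, 11)

1. A_x = 2  [[AB ⟂ BC ⇒ -5/2x-2y+27=0] ∩ [|A−(6, 6)|²=41]]
2. A_y = 11  [[AB ⟂ BC ⇒ -5/2x-2y+27=0] ∩ [|A−(6, 6)|²=41]]
   so A = (2, 11)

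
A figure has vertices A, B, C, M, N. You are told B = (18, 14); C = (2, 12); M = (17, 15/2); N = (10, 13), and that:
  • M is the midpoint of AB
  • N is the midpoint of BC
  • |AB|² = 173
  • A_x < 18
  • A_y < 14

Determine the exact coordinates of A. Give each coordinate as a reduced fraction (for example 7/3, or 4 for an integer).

1. A_x = 16  [A = 2·M−B = 2·(17, 15/2)−(18, 14)]
2. A_y = 1  [A = 2·M−B = 2·(17, 15/2)−(18, 14)]
   so A = (16, 1)

A = (16, 1)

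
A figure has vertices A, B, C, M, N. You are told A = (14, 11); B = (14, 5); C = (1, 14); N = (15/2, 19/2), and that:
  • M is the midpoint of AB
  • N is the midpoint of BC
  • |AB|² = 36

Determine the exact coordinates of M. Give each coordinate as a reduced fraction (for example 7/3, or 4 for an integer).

1. M_x = 14  [2·M = A+B = (14, 11)+(14, 5)]
2. M_y = 8  [2·M = A+B = (14, 11)+(14, 5)]
   so M = (14, 8)

M = (14, 8)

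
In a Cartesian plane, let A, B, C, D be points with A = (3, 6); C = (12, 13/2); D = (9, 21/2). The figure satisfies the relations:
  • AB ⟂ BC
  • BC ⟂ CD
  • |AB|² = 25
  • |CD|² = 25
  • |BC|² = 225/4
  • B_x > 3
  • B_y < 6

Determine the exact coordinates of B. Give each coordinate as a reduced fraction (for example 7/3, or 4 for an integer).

B = (6, 2)

1. B_x = 6  [[BC ⟂ CD ⇒ 3x-4y-10=0] ∩ [|B−(3, 6)|²=25]]
2. B_y = 2  [[BC ⟂ CD ⇒ 3x-4y-10=0] ∩ [|B−(3, 6)|²=25]]
   so B = (6, 2)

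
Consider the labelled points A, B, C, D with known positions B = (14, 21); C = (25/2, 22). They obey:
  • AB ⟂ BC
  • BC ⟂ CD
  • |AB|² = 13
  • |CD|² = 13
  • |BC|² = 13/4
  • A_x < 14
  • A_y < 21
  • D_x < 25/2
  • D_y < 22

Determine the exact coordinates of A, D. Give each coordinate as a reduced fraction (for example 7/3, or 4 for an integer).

A = (12, 18)
D = (21/2, 19)

1. A_x = 12  [[AB ⟂ BC ⇒ 3/2x-1y=0] ∩ [|A−(14, 21)|²=13]]
2. A_y = 18  [[AB ⟂ BC ⇒ 3/2x-1y=0] ∩ [|A−(14, 21)|²=13]]
   so A = (12, 18)
3. D_x = 21/2  [[BC ⟂ CD ⇒ -3/2x+1y-13/4=0] ∩ [|D−(25/2, 22)|²=13]]
4. D_y = 19  [[BC ⟂ CD ⇒ -3/2x+1y-13/4=0] ∩ [|D−(25/2, 22)|²=13]]
   so D = (21/2, 19)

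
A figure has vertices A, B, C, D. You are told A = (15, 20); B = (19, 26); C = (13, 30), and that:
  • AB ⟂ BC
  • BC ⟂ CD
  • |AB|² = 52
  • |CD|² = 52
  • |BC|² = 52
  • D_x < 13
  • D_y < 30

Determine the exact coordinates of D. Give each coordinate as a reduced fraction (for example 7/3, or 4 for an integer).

1. D_x = 9  [[BC ⟂ CD ⇒ -6x+4y-42=0] ∩ [|D−(13, 30)|²=52]]
2. D_y = 24  [[BC ⟂ CD ⇒ -6x+4y-42=0] ∩ [|D−(13, 30)|²=52]]
   so D = (9, 24)

D = (9, 24)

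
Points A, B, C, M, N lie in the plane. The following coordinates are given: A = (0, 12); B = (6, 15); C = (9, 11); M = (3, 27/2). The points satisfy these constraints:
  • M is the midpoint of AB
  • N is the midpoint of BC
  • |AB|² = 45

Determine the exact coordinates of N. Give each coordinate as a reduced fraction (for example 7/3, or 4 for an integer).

1. N_x = 15/2  [2·N = B+C = (6, 15)+(9, 11)]
2. N_y = 13  [2·N = B+C = (6, 15)+(9, 11)]
   so N = (15/2, 13)

N = (15/2, 13)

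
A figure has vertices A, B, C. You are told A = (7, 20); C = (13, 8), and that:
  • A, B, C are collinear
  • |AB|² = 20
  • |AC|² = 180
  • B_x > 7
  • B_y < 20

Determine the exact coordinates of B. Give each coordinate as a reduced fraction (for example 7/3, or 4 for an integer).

B = (9, 16)

1. B_x = 9  [[A, B, C are collinear ⇒ -12x-6y+204=0] ∩ [|B−(7, 20)|²=20]]
2. B_y = 16  [[A, B, C are collinear ⇒ -12x-6y+204=0] ∩ [|B−(7, 20)|²=20]]
   so B = (9, 16)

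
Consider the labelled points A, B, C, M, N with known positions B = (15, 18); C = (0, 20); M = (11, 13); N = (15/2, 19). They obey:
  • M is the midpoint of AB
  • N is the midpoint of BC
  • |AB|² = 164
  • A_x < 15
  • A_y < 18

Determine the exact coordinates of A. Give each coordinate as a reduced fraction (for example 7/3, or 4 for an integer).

A = (7, 8)

1. A_x = 7  [A = 2·M−B = 2·(11, 13)−(15, 18)]
2. A_y = 8  [A = 2·M−B = 2·(11, 13)−(15, 18)]
   so A = (7, 8)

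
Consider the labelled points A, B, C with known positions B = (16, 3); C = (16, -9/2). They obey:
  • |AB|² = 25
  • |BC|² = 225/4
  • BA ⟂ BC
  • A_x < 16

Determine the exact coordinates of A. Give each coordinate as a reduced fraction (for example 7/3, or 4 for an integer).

1. A_x = 11  [[BA ⟂ BC ⇒ -15/2y+45/2=0] ∩ [|A−(16, 3)|²=25]]
2. A_y = 3  [[BA ⟂ BC ⇒ -15/2y+45/2=0] ∩ [|A−(16, 3)|²=25]]
   so A = (11, 3)

A = (11, 3)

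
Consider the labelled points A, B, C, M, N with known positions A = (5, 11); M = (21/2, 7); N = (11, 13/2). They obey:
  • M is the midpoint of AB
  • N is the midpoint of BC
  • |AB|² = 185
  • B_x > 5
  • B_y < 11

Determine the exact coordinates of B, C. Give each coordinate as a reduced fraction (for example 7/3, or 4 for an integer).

B = (16, 3)
C = (6, 10)

1. B_x = 16  [B = 2·M−A = 2·(21/2, 7)−(5, 11)]
2. B_y = 3  [B = 2·M−A = 2·(21/2, 7)−(5, 11)]
   so B = (16, 3)
3. C_x = 6  [C = 2·N−B = 2·(11, 13/2)−(16, 3)]
4. C_y = 10  [C = 2·N−B = 2·(11, 13/2)−(16, 3)]
   so C = (6, 10)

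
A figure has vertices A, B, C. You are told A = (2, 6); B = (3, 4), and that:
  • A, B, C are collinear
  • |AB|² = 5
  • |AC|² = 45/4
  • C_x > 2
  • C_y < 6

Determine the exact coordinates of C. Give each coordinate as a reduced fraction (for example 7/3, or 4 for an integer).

1. C_x = 7/2  [[A, B, C are collinear ⇒ 2x+1y-10=0] ∩ [|C−(2, 6)|²=45/4]]
2. C_y = 3  [[A, B, C are collinear ⇒ 2x+1y-10=0] ∩ [|C−(2, 6)|²=45/4]]
   so C = (7/2, 3)

C = (7/2, 3)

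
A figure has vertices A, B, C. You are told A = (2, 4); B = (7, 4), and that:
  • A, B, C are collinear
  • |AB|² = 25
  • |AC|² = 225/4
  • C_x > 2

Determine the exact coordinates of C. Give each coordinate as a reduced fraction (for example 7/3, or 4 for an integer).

1. C_x = 19/2  [[A, B, C are collinear ⇒ 5y-20=0] ∩ [|C−(2, 4)|²=225/4]]
2. C_y = 4  [[A, B, C are collinear ⇒ 5y-20=0] ∩ [|C−(2, 4)|²=225/4]]
   so C = (19/2, 4)

C = (19/2, 4)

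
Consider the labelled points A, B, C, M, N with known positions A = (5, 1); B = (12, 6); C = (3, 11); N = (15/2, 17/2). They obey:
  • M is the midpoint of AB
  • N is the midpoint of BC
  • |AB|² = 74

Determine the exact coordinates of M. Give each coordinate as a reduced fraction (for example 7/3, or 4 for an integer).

1. M_x = 17/2  [2·M = A+B = (5, 1)+(12, 6)]
2. M_y = 7/2  [2·M = A+B = (5, 1)+(12, 6)]
   so M = (17/2, 7/2)

M = (17/2, 7/2)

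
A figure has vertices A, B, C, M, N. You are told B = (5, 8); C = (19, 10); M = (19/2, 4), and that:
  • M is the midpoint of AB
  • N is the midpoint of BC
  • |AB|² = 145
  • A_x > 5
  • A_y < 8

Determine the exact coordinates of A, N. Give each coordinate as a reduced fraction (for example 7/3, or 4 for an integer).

1. A_x = 14  [A = 2·M−B = 2·(19/2, 4)−(5, 8)]
2. A_y = 0  [A = 2·M−B = 2·(19/2, 4)−(5, 8)]
   so A = (14, 0)
3. N_x = 12  [2·N = B+C = (5, 8)+(19, 10)]
4. N_y = 9  [2·N = B+C = (5, 8)+(19, 10)]
   so N = (12, 9)

A = (14, 0)
N = (12, 9)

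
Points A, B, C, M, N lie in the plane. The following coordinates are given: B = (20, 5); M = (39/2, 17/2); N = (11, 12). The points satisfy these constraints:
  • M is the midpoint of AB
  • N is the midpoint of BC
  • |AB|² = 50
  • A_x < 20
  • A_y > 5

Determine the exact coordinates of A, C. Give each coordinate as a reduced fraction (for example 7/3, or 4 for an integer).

A = (19, 12)
C = (2, 19)

1. A_x = 19  [A = 2·M−B = 2·(39/2, 17/2)−(20, 5)]
2. A_y = 12  [A = 2·M−B = 2·(39/2, 17/2)−(20, 5)]
   so A = (19, 12)
3. C_x = 2  [C = 2·N−B = 2·(11, 12)−(20, 5)]
4. C_y = 19  [C = 2·N−B = 2·(11, 12)−(20, 5)]
   so C = (2, 19)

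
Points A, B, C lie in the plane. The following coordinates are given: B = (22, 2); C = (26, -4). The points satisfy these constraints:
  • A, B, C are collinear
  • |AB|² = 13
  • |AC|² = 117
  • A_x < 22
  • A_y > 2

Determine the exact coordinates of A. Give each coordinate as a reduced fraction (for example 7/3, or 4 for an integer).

A = (20, 5)

1. A_x = 20  [[A, B, C are collinear ⇒ 6x+4y-140=0] ∩ [|A−(22, 2)|²=13]]
2. A_y = 5  [[A, B, C are collinear ⇒ 6x+4y-140=0] ∩ [|A−(22, 2)|²=13]]
   so A = (20, 5)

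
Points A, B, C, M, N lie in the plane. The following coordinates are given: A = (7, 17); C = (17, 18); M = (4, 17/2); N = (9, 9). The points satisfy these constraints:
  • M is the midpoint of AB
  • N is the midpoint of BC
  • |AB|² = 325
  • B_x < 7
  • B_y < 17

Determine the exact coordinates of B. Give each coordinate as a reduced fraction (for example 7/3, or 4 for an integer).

1. B_x = 1  [B = 2·M−A = 2·(4, 17/2)−(7, 17)]
2. B_y = 0  [B = 2·M−A = 2·(4, 17/2)−(7, 17)]
   so B = (1, 0)

B = (1, 0)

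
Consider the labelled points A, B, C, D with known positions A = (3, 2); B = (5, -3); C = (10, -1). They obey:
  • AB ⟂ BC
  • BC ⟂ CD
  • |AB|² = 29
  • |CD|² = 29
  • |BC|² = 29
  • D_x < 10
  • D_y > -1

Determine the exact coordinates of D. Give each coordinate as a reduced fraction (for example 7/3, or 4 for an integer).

1. D_x = 8  [[BC ⟂ CD ⇒ 5x+2y-48=0] ∩ [|D−(10, -1)|²=29]]
2. D_y = 4  [[BC ⟂ CD ⇒ 5x+2y-48=0] ∩ [|D−(10, -1)|²=29]]
   so D = (8, 4)

D = (8, 4)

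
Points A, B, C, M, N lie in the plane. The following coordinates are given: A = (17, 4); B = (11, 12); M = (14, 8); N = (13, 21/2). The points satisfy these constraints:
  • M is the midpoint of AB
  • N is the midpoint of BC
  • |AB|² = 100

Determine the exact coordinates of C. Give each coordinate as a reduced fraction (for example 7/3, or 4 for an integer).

1. C_x = 15  [C = 2·N−B = 2·(13, 21/2)−(11, 12)]
2. C_y = 9  [C = 2·N−B = 2·(13, 21/2)−(11, 12)]
   so C = (15, 9)

C = (15, 9)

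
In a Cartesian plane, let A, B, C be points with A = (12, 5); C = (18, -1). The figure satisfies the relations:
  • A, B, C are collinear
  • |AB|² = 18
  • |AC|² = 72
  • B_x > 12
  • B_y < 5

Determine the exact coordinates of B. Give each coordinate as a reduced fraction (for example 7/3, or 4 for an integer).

1. B_x = 15  [[A, B, C are collinear ⇒ -6x-6y+102=0] ∩ [|B−(12, 5)|²=18]]
2. B_y = 2  [[A, B, C are collinear ⇒ -6x-6y+102=0] ∩ [|B−(12, 5)|²=18]]
   so B = (15, 2)

B = (15, 2)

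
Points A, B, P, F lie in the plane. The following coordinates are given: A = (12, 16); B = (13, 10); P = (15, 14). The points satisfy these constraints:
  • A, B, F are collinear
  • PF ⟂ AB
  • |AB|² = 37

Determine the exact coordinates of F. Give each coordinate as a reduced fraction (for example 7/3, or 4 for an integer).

1. F_x = 459/37  [[A, B, F are collinear ⇒ 6x+1y-88=0] ∩ [PF ⟂ AB ⇒ 1x-6y+69=0]]
2. F_y = 502/37  [[A, B, F are collinear ⇒ 6x+1y-88=0] ∩ [PF ⟂ AB ⇒ 1x-6y+69=0]]
   so F = (459/37, 502/37)

F = (459/37, 502/37)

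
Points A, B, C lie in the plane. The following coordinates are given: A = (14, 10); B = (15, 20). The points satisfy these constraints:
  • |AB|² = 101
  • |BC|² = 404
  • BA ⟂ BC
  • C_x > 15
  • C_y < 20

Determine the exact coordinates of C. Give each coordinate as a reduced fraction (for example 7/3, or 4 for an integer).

1. C_x = 35  [[BA ⟂ BC ⇒ -1x-10y+215=0] ∩ [|C−(15, 20)|²=404]]
2. C_y = 18  [[BA ⟂ BC ⇒ -1x-10y+215=0] ∩ [|C−(15, 20)|²=404]]
   so C = (35, 18)

C = (35, 18)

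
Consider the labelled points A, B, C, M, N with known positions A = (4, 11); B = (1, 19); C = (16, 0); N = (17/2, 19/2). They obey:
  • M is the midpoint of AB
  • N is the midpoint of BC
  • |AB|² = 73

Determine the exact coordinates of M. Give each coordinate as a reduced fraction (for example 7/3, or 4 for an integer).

1. M_x = 5/2  [2·M = A+B = (4, 11)+(1, 19)]
2. M_y = 15  [2·M = A+B = (4, 11)+(1, 19)]
   so M = (5/2, 15)

M = (5/2, 15)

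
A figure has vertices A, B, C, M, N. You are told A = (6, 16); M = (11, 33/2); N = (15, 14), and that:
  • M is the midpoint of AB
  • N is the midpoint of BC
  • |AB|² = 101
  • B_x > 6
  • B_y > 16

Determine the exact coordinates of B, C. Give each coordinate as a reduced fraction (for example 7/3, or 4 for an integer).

B = (16, 17)
C = (14, 11)

1. B_x = 16  [B = 2·M−A = 2·(11, 33/2)−(6, 16)]
2. B_y = 17  [B = 2·M−A = 2·(11, 33/2)−(6, 16)]
   so B = (16, 17)
3. C_x = 14  [C = 2·N−B = 2·(15, 14)−(16, 17)]
4. C_y = 11  [C = 2·N−B = 2·(15, 14)−(16, 17)]
   so C = (14, 11)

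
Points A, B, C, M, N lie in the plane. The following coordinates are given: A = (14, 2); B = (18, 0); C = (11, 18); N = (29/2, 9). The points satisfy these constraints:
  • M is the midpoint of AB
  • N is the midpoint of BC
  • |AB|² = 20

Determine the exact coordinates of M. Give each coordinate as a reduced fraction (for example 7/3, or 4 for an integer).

1. M_x = 16  [2·M = A+B = (14, 2)+(18, 0)]
2. M_y = 1  [2·M = A+B = (14, 2)+(18, 0)]
   so M = (16, 1)

M = (16, 1)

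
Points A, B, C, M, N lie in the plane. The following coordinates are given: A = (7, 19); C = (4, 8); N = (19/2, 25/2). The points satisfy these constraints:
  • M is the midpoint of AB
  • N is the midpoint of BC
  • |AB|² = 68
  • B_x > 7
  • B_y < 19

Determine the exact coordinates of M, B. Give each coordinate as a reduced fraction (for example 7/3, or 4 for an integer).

1. B_x = 15  [B = 2·N−C = 2·(19/2, 25/2)−(4, 8)]
2. B_y = 17  [B = 2·N−C = 2·(19/2, 25/2)−(4, 8)]
   so B = (15, 17)
3. M_x = 11  [2·M = A+B = (7, 19)+(15, 17)]
4. M_y = 18  [2·M = A+B = (7, 19)+(15, 17)]
   so M = (11, 18)

M = (11, 18)
B = (15, 17)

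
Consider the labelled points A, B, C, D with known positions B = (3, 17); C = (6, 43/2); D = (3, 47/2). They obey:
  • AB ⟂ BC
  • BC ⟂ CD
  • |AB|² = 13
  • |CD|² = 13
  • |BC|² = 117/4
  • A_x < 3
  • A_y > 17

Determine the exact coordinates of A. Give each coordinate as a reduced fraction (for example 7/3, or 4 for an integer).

1. A_x = 0  [[AB ⟂ BC ⇒ -3x-9/2y+171/2=0] ∩ [|A−(3, 17)|²=13]]
2. A_y = 19  [[AB ⟂ BC ⇒ -3x-9/2y+171/2=0] ∩ [|A−(3, 17)|²=13]]
   so A = (0, 19)

A = (0, 19)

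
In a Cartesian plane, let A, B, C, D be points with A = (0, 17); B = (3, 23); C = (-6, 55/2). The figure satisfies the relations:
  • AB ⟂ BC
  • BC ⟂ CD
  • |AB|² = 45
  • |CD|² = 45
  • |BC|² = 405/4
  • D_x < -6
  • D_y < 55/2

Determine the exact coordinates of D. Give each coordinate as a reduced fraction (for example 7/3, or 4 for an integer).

D = (-9, 43/2)

1. D_x = -9  [[BC ⟂ CD ⇒ -9x+9/2y-711/4=0] ∩ [|D−(-6, 55/2)|²=45]]
2. D_y = 43/2  [[BC ⟂ CD ⇒ -9x+9/2y-711/4=0] ∩ [|D−(-6, 55/2)|²=45]]
   so D = (-9, 43/2)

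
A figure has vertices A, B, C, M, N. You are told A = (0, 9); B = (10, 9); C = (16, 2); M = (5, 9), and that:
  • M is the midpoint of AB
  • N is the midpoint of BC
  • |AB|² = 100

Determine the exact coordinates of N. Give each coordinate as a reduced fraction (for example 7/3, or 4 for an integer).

N = (13, 11/2)

1. N_x = 13  [2·N = B+C = (10, 9)+(16, 2)]
2. N_y = 11/2  [2·N = B+C = (10, 9)+(16, 2)]
   so N = (13, 11/2)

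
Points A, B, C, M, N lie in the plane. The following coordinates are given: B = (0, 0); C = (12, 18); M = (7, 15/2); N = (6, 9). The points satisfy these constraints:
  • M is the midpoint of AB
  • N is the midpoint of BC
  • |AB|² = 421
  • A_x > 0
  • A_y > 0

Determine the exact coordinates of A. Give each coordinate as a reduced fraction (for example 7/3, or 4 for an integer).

1. A_x = 14  [A = 2·M−B = 2·(7, 15/2)−(0, 0)]
2. A_y = 15  [A = 2·M−B = 2·(7, 15/2)−(0, 0)]
   so A = (14, 15)

A = (14, 15)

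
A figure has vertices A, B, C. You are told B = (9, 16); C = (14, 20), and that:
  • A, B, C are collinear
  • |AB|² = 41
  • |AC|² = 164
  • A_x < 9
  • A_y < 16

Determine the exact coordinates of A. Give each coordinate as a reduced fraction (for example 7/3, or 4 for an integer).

1. A_x = 4  [[A, B, C are collinear ⇒ -4x+5y-44=0] ∩ [|A−(9, 16)|²=41]]
2. A_y = 12  [[A, B, C are collinear ⇒ -4x+5y-44=0] ∩ [|A−(9, 16)|²=41]]
   so A = (4, 12)

A = (4, 12)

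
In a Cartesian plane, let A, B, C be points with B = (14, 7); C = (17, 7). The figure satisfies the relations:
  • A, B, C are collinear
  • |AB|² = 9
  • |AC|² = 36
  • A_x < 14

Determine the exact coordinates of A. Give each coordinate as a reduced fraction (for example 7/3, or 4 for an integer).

A = (11, 7)

1. A_x = 11  [[A, B, C are collinear ⇒ 3y-21=0] ∩ [|A−(14, 7)|²=9]]
2. A_y = 7  [[A, B, C are collinear ⇒ 3y-21=0] ∩ [|A−(14, 7)|²=9]]
   so A = (11, 7)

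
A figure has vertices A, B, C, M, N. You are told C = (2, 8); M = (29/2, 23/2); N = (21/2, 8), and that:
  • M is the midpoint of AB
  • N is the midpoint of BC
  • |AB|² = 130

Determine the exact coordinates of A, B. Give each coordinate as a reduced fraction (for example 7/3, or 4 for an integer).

1. B_x = 19  [B = 2·N−C = 2·(21/2, 8)−(2, 8)]
2. B_y = 8  [B = 2·N−C = 2·(21/2, 8)−(2, 8)]
   so B = (19, 8)
3. A_x = 10  [A = 2·M−B = 2·(29/2, 23/2)−(19, 8)]
4. A_y = 15  [A = 2·M−B = 2·(29/2, 23/2)−(19, 8)]
   so A = (10, 15)

A = (10, 15)
B = (19, 8)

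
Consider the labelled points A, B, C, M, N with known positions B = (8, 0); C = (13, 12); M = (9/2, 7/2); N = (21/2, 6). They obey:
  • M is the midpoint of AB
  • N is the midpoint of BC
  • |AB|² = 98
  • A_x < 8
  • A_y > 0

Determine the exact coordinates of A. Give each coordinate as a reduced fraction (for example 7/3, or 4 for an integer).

1. A_x = 1  [A = 2·M−B = 2·(9/2, 7/2)−(8, 0)]
2. A_y = 7  [A = 2·M−B = 2·(9/2, 7/2)−(8, 0)]
   so A = (1, 7)

A = (1, 7)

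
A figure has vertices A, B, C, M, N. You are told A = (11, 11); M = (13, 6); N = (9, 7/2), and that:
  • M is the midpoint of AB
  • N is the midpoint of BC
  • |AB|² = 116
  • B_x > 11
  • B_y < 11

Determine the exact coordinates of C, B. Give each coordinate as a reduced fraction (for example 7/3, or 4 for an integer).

1. B_x = 15  [B = 2·M−A = 2·(13, 6)−(11, 11)]
2. B_y = 1  [B = 2·M−A = 2·(13, 6)−(11, 11)]
   so B = (15, 1)
3. C_x = 3  [C = 2·N−B = 2·(9, 7/2)−(15, 1)]
4. C_y = 6  [C = 2·N−B = 2·(9, 7/2)−(15, 1)]
   so C = (3, 6)

C = (3, 6)
B = (15, 1)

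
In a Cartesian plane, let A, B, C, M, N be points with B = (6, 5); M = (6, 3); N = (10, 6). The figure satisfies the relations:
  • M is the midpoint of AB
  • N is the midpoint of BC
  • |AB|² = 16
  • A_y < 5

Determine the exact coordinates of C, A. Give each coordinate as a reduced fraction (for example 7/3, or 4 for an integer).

C = (14, 7)
A = (6, 1)

1. A_x = 6  [A = 2·M−B = 2·(6, 3)−(6, 5)]
2. A_y = 1  [A = 2·M−B = 2·(6, 3)−(6, 5)]
   so A = (6, 1)
3. C_x = 14  [C = 2·N−B = 2·(10, 6)−(6, 5)]
4. C_y = 7  [C = 2·N−B = 2·(10, 6)−(6, 5)]
   so C = (14, 7)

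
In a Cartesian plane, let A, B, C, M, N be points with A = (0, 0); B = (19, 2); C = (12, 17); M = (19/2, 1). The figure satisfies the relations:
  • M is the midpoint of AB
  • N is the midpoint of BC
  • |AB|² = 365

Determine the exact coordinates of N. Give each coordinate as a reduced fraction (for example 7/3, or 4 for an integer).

1. N_x = 31/2  [2·N = B+C = (19, 2)+(12, 17)]
2. N_y = 19/2  [2·N = B+C = (19, 2)+(12, 17)]
   so N = (31/2, 19/2)

N = (31/2, 19/2)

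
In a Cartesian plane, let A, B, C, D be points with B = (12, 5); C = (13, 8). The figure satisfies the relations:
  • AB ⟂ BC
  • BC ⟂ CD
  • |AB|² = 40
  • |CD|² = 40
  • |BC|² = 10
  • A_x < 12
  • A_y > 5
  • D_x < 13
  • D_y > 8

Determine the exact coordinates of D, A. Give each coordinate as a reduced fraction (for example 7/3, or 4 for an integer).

D = (7, 10)
A = (6, 7)

1. D_x = 7  [[BC ⟂ CD ⇒ 1x+3y-37=0] ∩ [|D−(13, 8)|²=40]]
2. D_y = 10  [[BC ⟂ CD ⇒ 1x+3y-37=0] ∩ [|D−(13, 8)|²=40]]
   so D = (7, 10)
3. A_x = 6  [[AB ⟂ BC ⇒ -1x-3y+27=0] ∩ [|A−(12, 5)|²=40]]
4. A_y = 7  [[AB ⟂ BC ⇒ -1x-3y+27=0] ∩ [|A−(12, 5)|²=40]]
   so A = (6, 7)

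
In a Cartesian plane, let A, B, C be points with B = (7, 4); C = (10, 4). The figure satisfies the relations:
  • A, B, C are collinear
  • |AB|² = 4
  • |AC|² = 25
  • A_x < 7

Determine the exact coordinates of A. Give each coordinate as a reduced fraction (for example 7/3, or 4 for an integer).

A = (5, 4)

1. A_x = 5  [[A, B, C are collinear ⇒ 3y-12=0] ∩ [|A−(7, 4)|²=4]]
2. A_y = 4  [[A, B, C are collinear ⇒ 3y-12=0] ∩ [|A−(7, 4)|²=4]]
   so A = (5, 4)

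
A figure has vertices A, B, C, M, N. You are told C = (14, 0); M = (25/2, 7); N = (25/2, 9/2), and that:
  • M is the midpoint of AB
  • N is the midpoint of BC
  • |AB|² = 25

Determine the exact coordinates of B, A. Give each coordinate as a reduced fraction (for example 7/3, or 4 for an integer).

B = (11, 9)
A = (14, 5)

1. B_x = 11  [B = 2·N−C = 2·(25/2, 9/2)−(14, 0)]
2. B_y = 9  [B = 2·N−C = 2·(25/2, 9/2)−(14, 0)]
   so B = (11, 9)
3. A_x = 14  [A = 2·M−B = 2·(25/2, 7)−(11, 9)]
4. A_y = 5  [A = 2·M−B = 2·(25/2, 7)−(11, 9)]
   so A = (14, 5)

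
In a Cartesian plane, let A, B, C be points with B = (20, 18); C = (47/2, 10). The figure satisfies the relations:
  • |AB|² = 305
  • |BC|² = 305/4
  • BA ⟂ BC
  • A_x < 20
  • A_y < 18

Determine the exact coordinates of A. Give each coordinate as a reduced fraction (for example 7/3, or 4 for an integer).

1. A_x = 4  [[BA ⟂ BC ⇒ 7/2x-8y+74=0] ∩ [|A−(20, 18)|²=305]]
2. A_y = 11  [[BA ⟂ BC ⇒ 7/2x-8y+74=0] ∩ [|A−(20, 18)|²=305]]
   so A = (4, 11)

A = (4, 11)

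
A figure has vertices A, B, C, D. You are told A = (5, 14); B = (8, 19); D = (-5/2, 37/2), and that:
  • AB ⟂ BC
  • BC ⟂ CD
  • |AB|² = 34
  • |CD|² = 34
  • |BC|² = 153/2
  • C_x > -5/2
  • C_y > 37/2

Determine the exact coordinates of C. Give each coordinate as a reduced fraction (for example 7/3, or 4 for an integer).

C = (1/2, 47/2)

1. C_x = 1/2  [[AB ⟂ BC ⇒ 3x+5y-119=0] ∩ [|C−(-5/2, 37/2)|²=34]]
2. C_y = 47/2  [[AB ⟂ BC ⇒ 3x+5y-119=0] ∩ [|C−(-5/2, 37/2)|²=34]]
   so C = (1/2, 47/2)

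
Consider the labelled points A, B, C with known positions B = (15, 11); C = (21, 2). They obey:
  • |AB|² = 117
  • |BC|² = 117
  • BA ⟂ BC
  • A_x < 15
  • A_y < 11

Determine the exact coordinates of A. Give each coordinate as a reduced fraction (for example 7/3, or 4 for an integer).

A = (6, 5)

1. A_x = 6  [[BA ⟂ BC ⇒ 6x-9y+9=0] ∩ [|A−(15, 11)|²=117]]
2. A_y = 5  [[BA ⟂ BC ⇒ 6x-9y+9=0] ∩ [|A−(15, 11)|²=117]]
   so A = (6, 5)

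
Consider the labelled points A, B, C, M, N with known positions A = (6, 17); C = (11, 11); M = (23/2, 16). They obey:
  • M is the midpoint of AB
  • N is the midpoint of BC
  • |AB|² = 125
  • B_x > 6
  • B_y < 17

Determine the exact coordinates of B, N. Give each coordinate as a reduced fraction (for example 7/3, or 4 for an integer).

B = (17, 15)
N = (14, 13)

1. B_x = 17  [B = 2·M−A = 2·(23/2, 16)−(6, 17)]
2. B_y = 15  [B = 2·M−A = 2·(23/2, 16)−(6, 17)]
   so B = (17, 15)
3. N_x = 14  [2·N = B+C = (17, 15)+(11, 11)]
4. N_y = 13  [2·N = B+C = (17, 15)+(11, 11)]
   so N = (14, 13)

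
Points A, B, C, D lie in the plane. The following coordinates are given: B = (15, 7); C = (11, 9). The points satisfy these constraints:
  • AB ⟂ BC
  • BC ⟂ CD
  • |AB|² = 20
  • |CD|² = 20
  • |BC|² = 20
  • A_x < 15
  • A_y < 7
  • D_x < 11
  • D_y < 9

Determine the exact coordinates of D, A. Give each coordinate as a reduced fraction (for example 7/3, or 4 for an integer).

1. D_x = 9  [[BC ⟂ CD ⇒ -4x+2y+26=0] ∩ [|D−(11, 9)|²=20]]
2. D_y = 5  [[BC ⟂ CD ⇒ -4x+2y+26=0] ∩ [|D−(11, 9)|²=20]]
   so D = (9, 5)
3. A_x = 13  [[AB ⟂ BC ⇒ 4x-2y-46=0] ∩ [|A−(15, 7)|²=20]]
4. A_y = 3  [[AB ⟂ BC ⇒ 4x-2y-46=0] ∩ [|A−(15, 7)|²=20]]
   so A = (13, 3)

D = (9, 5)
A = (13, 3)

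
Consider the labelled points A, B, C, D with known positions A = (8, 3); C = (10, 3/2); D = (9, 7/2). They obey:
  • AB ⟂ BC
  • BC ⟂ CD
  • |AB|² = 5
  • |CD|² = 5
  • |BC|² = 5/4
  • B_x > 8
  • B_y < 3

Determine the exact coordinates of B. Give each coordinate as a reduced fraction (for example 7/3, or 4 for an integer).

1. B_x = 9  [[BC ⟂ CD ⇒ 1x-2y-7=0] ∩ [|B−(8, 3)|²=5]]
2. B_y = 1  [[BC ⟂ CD ⇒ 1x-2y-7=0] ∩ [|B−(8, 3)|²=5]]
   so B = (9, 1)

B = (9, 1)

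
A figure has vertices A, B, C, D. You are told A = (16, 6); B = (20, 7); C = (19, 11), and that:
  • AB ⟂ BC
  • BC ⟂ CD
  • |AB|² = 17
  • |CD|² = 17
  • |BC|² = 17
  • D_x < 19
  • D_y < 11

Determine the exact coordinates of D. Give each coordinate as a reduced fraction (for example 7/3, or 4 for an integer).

D = (15, 10)

1. D_x = 15  [[BC ⟂ CD ⇒ -1x+4y-25=0] ∩ [|D−(19, 11)|²=17]]
2. D_y = 10  [[BC ⟂ CD ⇒ -1x+4y-25=0] ∩ [|D−(19, 11)|²=17]]
   so D = (15, 10)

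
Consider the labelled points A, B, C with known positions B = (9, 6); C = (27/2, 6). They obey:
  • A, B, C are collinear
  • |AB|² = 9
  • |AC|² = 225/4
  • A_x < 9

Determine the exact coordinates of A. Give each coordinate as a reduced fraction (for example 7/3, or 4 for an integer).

1. A_x = 6  [[A, B, C are collinear ⇒ 9/2y-27=0] ∩ [|A−(9, 6)|²=9]]
2. A_y = 6  [[A, B, C are collinear ⇒ 9/2y-27=0] ∩ [|A−(9, 6)|²=9]]
   so A = (6, 6)

A = (6, 6)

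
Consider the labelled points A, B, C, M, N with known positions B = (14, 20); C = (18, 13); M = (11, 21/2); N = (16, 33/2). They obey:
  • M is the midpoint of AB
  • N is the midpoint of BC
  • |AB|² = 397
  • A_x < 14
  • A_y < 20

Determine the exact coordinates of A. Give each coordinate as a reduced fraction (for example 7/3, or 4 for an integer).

1. A_x = 8  [A = 2·M−B = 2·(11, 21/2)−(14, 20)]
2. A_y = 1  [A = 2·M−B = 2·(11, 21/2)−(14, 20)]
   so A = (8, 1)

A = (8, 1)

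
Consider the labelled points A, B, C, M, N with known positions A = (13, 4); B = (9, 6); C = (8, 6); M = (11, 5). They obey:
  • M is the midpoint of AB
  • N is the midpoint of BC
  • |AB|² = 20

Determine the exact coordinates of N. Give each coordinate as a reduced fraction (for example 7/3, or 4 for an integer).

1. N_x = 17/2  [2·N = B+C = (9, 6)+(8, 6)]
2. N_y = 6  [2·N = B+C = (9, 6)+(8, 6)]
   so N = (17/2, 6)

N = (17/2, 6)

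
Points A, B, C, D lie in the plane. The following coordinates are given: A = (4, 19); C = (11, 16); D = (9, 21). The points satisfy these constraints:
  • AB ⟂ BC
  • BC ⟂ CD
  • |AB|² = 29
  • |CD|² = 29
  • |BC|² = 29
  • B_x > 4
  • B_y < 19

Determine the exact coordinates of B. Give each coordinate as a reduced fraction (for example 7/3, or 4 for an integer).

1. B_x = 6  [[BC ⟂ CD ⇒ 2x-5y+58=0] ∩ [|B−(4, 19)|²=29]]
2. B_y = 14  [[BC ⟂ CD ⇒ 2x-5y+58=0] ∩ [|B−(4, 19)|²=29]]
   so B = (6, 14)

B = (6, 14)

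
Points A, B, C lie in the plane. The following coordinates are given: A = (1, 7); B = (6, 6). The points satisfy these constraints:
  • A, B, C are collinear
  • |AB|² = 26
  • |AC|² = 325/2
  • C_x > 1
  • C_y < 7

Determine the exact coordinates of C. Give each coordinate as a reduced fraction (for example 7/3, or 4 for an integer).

1. C_x = 27/2  [[A, B, C are collinear ⇒ 1x+5y-36=0] ∩ [|C−(1, 7)|²=325/2]]
2. C_y = 9/2  [[A, B, C are collinear ⇒ 1x+5y-36=0] ∩ [|C−(1, 7)|²=325/2]]
   so C = (27/2, 9/2)

C = (27/2, 9/2)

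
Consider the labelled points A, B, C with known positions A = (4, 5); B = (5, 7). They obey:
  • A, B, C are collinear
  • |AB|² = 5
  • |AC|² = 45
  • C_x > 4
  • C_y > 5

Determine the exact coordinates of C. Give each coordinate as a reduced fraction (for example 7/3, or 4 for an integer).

C = (7, 11)

1. C_x = 7  [[A, B, C are collinear ⇒ -2x+1y+3=0] ∩ [|C−(4, 5)|²=45]]
2. C_y = 11  [[A, B, C are collinear ⇒ -2x+1y+3=0] ∩ [|C−(4, 5)|²=45]]
   so C = (7, 11)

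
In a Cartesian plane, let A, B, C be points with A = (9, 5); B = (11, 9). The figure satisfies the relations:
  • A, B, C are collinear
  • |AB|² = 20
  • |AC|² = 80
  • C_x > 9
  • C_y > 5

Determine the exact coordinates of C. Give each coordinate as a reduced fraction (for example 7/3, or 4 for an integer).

C = (13, 13)

1. C_x = 13  [[A, B, C are collinear ⇒ -4x+2y+26=0] ∩ [|C−(9, 5)|²=80]]
2. C_y = 13  [[A, B, C are collinear ⇒ -4x+2y+26=0] ∩ [|C−(9, 5)|²=80]]
   so C = (13, 13)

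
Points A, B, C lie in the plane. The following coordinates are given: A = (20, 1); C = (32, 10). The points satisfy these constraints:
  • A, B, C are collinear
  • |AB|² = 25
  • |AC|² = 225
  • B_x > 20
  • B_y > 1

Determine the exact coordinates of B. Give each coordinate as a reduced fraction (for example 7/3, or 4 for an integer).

B = (24, 4)

1. B_x = 24  [[A, B, C are collinear ⇒ 9x-12y-168=0] ∩ [|B−(20, 1)|²=25]]
2. B_y = 4  [[A, B, C are collinear ⇒ 9x-12y-168=0] ∩ [|B−(20, 1)|²=25]]
   so B = (24, 4)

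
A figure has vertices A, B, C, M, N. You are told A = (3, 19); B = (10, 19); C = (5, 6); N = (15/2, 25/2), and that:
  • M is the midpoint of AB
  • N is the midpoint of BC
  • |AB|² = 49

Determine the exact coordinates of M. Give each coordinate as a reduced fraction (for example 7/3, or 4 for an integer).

1. M_x = 13/2  [2·M = A+B = (3, 19)+(10, 19)]
2. M_y = 19  [2·M = A+B = (3, 19)+(10, 19)]
   so M = (13/2, 19)

M = (13/2, 19)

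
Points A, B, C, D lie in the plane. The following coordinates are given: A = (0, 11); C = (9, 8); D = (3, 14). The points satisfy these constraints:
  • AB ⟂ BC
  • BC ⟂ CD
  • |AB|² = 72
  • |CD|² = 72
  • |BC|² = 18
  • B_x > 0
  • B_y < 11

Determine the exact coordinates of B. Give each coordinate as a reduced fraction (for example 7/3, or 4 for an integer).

B = (6, 5)

1. B_x = 6  [[BC ⟂ CD ⇒ 6x-6y-6=0] ∩ [|B−(0, 11)|²=72]]
2. B_y = 5  [[BC ⟂ CD ⇒ 6x-6y-6=0] ∩ [|B−(0, 11)|²=72]]
   so B = (6, 5)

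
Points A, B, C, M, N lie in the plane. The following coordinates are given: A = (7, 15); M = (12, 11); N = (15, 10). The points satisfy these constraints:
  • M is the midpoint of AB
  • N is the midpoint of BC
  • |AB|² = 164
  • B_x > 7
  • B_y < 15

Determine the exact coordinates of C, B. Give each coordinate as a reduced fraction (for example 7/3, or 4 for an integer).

C = (13, 13)
B = (17, 7)

1. B_x = 17  [B = 2·M−A = 2·(12, 11)−(7, 15)]
2. B_y = 7  [B = 2·M−A = 2·(12, 11)−(7, 15)]
   so B = (17, 7)
3. C_x = 13  [C = 2·N−B = 2·(15, 10)−(17, 7)]
4. C_y = 13  [C = 2·N−B = 2·(15, 10)−(17, 7)]
   so C = (13, 13)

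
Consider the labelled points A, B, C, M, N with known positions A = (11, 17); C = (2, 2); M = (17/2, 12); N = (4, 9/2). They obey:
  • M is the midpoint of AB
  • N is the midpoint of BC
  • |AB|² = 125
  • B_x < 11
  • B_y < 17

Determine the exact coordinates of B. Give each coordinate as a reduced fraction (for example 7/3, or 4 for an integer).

1. B_x = 6  [B = 2·M−A = 2·(17/2, 12)−(11, 17)]
2. B_y = 7  [B = 2·M−A = 2·(17/2, 12)−(11, 17)]
   so B = (6, 7)

B = (6, 7)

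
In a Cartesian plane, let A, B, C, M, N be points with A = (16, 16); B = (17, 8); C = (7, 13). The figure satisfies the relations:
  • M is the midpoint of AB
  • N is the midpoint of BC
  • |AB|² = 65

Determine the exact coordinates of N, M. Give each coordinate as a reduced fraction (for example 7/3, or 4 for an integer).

1. M_x = 33/2  [2·M = A+B = (16, 16)+(17, 8)]
2. M_y = 12  [2·M = A+B = (16, 16)+(17, 8)]
   so M = (33/2, 12)
3. N_x = 12  [2·N = B+C = (17, 8)+(7, 13)]
4. N_y = 21/2  [2·N = B+C = (17, 8)+(7, 13)]
   so N = (12, 21/2)

N = (12, 21/2)
M = (33/2, 12)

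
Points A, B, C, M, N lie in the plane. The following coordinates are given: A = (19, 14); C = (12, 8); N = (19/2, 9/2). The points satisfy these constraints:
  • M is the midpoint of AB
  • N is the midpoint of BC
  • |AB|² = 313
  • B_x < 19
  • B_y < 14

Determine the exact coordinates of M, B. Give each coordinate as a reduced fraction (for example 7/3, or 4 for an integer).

1. B_x = 7  [B = 2·N−C = 2·(19/2, 9/2)−(12, 8)]
2. B_y = 1  [B = 2·N−C = 2·(19/2, 9/2)−(12, 8)]
   so B = (7, 1)
3. M_x = 13  [2·M = A+B = (19, 14)+(7, 1)]
4. M_y = 15/2  [2·M = A+B = (19, 14)+(7, 1)]
   so M = (13, 15/2)

M = (13, 15/2)
B = (7, 1)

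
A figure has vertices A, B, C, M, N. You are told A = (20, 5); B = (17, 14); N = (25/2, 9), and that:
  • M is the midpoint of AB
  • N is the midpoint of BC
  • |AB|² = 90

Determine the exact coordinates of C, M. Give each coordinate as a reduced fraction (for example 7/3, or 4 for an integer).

1. M_x = 37/2  [2·M = A+B = (20, 5)+(17, 14)]
2. M_y = 19/2  [2·M = A+B = (20, 5)+(17, 14)]
   so M = (37/2, 19/2)
3. C_x = 8  [C = 2·N−B = 2·(25/2, 9)−(17, 14)]
4. C_y = 4  [C = 2·N−B = 2·(25/2, 9)−(17, 14)]
   so C = (8, 4)

C = (8, 4)
M = (37/2, 19/2)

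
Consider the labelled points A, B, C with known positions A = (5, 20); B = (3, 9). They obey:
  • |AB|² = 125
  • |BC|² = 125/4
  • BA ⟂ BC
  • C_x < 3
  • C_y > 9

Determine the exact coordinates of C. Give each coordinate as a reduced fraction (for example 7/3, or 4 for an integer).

1. C_x = -5/2  [[BA ⟂ BC ⇒ 2x+11y-105=0] ∩ [|C−(3, 9)|²=125/4]]
2. C_y = 10  [[BA ⟂ BC ⇒ 2x+11y-105=0] ∩ [|C−(3, 9)|²=125/4]]
   so C = (-5/2, 10)

C = (-5/2, 10)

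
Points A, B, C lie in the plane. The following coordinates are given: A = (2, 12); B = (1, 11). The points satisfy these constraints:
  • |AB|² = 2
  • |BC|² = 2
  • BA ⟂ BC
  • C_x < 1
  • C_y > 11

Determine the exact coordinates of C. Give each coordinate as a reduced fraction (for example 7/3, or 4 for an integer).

C = (0, 12)

1. C_x = 0  [[BA ⟂ BC ⇒ 1x+1y-12=0] ∩ [|C−(1, 11)|²=2]]
2. C_y = 12  [[BA ⟂ BC ⇒ 1x+1y-12=0] ∩ [|C−(1, 11)|²=2]]
   so C = (0, 12)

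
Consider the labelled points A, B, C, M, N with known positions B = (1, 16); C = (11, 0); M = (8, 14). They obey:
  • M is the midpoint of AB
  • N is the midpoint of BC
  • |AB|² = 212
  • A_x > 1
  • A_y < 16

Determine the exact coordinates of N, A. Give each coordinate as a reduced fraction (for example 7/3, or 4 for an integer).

N = (6, 8)
A = (15, 12)

1. A_x = 15  [A = 2·M−B = 2·(8, 14)−(1, 16)]
2. A_y = 12  [A = 2·M−B = 2·(8, 14)−(1, 16)]
   so A = (15, 12)
3. N_x = 6  [2·N = B+C = (1, 16)+(11, 0)]
4. N_y = 8  [2·N = B+C = (1, 16)+(11, 0)]
   so N = (6, 8)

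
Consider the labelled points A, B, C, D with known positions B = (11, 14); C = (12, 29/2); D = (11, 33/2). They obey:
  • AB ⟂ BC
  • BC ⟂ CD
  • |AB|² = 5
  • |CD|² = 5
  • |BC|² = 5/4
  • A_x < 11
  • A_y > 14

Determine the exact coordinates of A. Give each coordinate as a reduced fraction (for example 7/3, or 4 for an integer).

A = (10, 16)

1. A_x = 10  [[AB ⟂ BC ⇒ -1x-1/2y+18=0] ∩ [|A−(11, 14)|²=5]]
2. A_y = 16  [[AB ⟂ BC ⇒ -1x-1/2y+18=0] ∩ [|A−(11, 14)|²=5]]
   so A = (10, 16)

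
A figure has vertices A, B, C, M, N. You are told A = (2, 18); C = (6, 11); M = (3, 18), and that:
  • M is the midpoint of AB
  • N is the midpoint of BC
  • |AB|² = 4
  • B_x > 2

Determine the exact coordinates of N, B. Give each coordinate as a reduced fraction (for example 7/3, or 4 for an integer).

1. B_x = 4  [B = 2·M−A = 2·(3, 18)−(2, 18)]
2. B_y = 18  [B = 2·M−A = 2·(3, 18)−(2, 18)]
   so B = (4, 18)
3. N_x = 5  [2·N = B+C = (4, 18)+(6, 11)]
4. N_y = 29/2  [2·N = B+C = (4, 18)+(6, 11)]
   so N = (5, 29/2)

N = (5, 29/2)
B = (4, 18)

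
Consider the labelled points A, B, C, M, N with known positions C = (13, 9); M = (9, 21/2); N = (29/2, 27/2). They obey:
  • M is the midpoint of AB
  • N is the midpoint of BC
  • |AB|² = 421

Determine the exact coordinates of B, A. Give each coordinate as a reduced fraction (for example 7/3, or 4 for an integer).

B = (16, 18)
A = (2, 3)

1. B_x = 16  [B = 2·N−C = 2·(29/2, 27/2)−(13, 9)]
2. B_y = 18  [B = 2·N−C = 2·(29/2, 27/2)−(13, 9)]
   so B = (16, 18)
3. A_x = 2  [A = 2·M−B = 2·(9, 21/2)−(16, 18)]
4. A_y = 3  [A = 2·M−B = 2·(9, 21/2)−(16, 18)]
   so A = (2, 3)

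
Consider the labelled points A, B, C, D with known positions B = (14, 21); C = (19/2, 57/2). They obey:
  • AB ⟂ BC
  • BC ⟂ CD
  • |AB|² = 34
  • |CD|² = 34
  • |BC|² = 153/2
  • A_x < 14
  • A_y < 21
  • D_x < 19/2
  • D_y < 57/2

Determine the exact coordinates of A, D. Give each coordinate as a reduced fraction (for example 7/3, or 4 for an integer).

1. A_x = 9  [[AB ⟂ BC ⇒ 9/2x-15/2y+189/2=0] ∩ [|A−(14, 21)|²=34]]
2. A_y = 18  [[AB ⟂ BC ⇒ 9/2x-15/2y+189/2=0] ∩ [|A−(14, 21)|²=34]]
   so A = (9, 18)
3. D_x = 9/2  [[BC ⟂ CD ⇒ -9/2x+15/2y-171=0] ∩ [|D−(19/2, 57/2)|²=34]]
4. D_y = 51/2  [[BC ⟂ CD ⇒ -9/2x+15/2y-171=0] ∩ [|D−(19/2, 57/2)|²=34]]
   so D = (9/2, 51/2)

A = (9, 18)
D = (9/2, 51/2)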